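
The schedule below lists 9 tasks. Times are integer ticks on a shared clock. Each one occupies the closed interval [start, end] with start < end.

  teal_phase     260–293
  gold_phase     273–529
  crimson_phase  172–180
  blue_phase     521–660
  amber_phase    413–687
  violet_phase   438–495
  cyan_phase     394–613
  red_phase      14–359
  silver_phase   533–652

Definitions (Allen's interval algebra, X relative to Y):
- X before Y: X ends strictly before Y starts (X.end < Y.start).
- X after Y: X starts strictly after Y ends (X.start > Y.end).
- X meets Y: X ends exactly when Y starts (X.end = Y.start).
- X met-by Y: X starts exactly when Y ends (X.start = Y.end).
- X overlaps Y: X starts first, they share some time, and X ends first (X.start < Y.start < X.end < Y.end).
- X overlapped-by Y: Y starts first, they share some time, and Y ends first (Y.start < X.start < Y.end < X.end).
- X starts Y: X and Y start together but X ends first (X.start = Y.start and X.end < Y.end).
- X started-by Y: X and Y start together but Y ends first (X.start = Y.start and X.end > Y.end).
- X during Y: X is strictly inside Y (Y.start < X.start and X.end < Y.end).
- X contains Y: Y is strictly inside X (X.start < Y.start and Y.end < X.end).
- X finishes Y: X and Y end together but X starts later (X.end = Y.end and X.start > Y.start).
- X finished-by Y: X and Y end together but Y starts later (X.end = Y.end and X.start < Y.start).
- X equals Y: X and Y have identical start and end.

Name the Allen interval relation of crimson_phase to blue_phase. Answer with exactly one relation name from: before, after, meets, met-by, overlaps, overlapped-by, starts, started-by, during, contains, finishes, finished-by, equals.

crimson_phase = [172, 180]; blue_phase = [521, 660].
Compare endpoints: crimson_phase.start < blue_phase.start, crimson_phase.start < blue_phase.end, crimson_phase.end < blue_phase.start, crimson_phase.end < blue_phase.end.
That pattern is 'before'.

before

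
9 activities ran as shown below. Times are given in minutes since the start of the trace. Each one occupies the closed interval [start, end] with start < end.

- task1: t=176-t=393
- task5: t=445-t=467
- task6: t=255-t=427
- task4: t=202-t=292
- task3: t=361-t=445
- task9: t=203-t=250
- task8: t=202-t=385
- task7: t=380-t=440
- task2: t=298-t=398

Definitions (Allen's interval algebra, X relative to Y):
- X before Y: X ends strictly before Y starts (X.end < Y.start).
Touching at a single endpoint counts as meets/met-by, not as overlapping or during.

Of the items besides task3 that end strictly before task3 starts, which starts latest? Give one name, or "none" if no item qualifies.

task9

Target task3 = [t=361, t=445].
task1 [t=176, t=393] → overlaps → excluded.
task2 [t=298, t=398] → overlaps → excluded.
task4 [t=202, t=292] → before → candidate.
task5 [t=445, t=467] → met-by → excluded.
task6 [t=255, t=427] → overlaps → excluded.
task7 [t=380, t=440] → during → excluded.
task8 [t=202, t=385] → overlaps → excluded.
task9 [t=203, t=250] → before → candidate.
Among candidates, latest start is t=203 → task9.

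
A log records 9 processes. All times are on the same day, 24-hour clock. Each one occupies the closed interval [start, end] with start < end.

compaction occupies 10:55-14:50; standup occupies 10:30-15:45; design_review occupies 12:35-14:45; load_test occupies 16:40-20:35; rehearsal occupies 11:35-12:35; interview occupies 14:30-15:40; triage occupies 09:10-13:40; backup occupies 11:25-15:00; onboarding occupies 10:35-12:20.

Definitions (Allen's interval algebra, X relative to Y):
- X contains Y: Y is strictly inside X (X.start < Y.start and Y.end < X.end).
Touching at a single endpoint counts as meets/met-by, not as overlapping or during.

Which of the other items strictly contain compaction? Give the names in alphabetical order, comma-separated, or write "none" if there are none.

Target compaction = [10:55, 14:50].
backup [11:25, 15:00] → overlapped-by → no.
design_review [12:35, 14:45] → during → no.
interview [14:30, 15:40] → overlapped-by → no.
load_test [16:40, 20:35] → after → no.
onboarding [10:35, 12:20] → overlaps → no.
rehearsal [11:35, 12:35] → during → no.
standup [10:30, 15:45] → contains → yes.
triage [09:10, 13:40] → overlaps → no.
Result: standup.

standup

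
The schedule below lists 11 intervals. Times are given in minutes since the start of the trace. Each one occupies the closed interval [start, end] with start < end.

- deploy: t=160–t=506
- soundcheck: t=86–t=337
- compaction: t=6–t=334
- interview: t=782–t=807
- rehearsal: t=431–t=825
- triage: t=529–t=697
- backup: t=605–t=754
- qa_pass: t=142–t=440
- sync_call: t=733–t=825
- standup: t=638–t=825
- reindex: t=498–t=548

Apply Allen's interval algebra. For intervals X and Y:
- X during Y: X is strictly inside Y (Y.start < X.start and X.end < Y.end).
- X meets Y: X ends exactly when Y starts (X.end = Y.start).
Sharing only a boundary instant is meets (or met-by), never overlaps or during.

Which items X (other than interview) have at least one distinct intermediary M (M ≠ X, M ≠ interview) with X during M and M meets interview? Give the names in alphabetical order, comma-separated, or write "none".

Target interview = [t=782, t=807].
Intermediaries M with M meets interview: none.
Union: none.

none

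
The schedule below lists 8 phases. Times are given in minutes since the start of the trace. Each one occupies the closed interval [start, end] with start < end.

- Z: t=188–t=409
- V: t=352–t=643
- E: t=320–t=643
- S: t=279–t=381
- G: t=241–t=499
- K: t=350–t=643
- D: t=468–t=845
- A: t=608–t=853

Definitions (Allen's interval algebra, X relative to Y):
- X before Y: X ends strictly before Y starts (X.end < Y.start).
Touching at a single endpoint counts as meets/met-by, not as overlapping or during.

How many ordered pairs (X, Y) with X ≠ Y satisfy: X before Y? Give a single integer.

5

Checking all 56 ordered pairs for relation 'before'; matching pairs in alphabetical order:
(G, A): G before A ✓
(S, A): S before A ✓
(S, D): S before D ✓
(Z, A): Z before A ✓
(Z, D): Z before D ✓
Count: 5.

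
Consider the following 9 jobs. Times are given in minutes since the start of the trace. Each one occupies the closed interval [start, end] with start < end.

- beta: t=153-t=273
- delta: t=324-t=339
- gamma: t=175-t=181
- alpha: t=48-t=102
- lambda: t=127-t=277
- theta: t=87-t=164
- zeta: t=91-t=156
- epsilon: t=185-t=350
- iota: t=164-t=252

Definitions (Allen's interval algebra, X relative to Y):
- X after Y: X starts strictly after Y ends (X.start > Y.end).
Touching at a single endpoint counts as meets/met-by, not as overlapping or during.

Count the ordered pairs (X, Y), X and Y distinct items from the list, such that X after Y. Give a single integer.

Checking all 72 ordered pairs for relation 'after'; matching pairs in alphabetical order:
(beta, alpha): beta after alpha ✓
(delta, alpha): delta after alpha ✓
(delta, beta): delta after beta ✓
(delta, gamma): delta after gamma ✓
(delta, iota): delta after iota ✓
(delta, lambda): delta after lambda ✓
(delta, theta): delta after theta ✓
(delta, zeta): delta after zeta ✓
(epsilon, alpha): epsilon after alpha ✓
(epsilon, gamma): epsilon after gamma ✓
(epsilon, theta): epsilon after theta ✓
(epsilon, zeta): epsilon after zeta ✓
(gamma, alpha): gamma after alpha ✓
(gamma, theta): gamma after theta ✓
(gamma, zeta): gamma after zeta ✓
(iota, alpha): iota after alpha ✓
(iota, zeta): iota after zeta ✓
(lambda, alpha): lambda after alpha ✓
Count: 18.

18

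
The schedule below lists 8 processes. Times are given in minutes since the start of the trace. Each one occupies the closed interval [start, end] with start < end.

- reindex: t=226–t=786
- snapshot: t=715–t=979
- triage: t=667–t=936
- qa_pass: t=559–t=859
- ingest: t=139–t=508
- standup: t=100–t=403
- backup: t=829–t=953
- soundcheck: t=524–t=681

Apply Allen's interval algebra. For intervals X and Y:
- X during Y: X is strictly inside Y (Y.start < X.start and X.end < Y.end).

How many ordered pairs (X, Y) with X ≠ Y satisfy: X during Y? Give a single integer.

Checking all 56 ordered pairs for relation 'during'; matching pairs in alphabetical order:
(backup, snapshot): backup during snapshot ✓
(soundcheck, reindex): soundcheck during reindex ✓
Count: 2.

2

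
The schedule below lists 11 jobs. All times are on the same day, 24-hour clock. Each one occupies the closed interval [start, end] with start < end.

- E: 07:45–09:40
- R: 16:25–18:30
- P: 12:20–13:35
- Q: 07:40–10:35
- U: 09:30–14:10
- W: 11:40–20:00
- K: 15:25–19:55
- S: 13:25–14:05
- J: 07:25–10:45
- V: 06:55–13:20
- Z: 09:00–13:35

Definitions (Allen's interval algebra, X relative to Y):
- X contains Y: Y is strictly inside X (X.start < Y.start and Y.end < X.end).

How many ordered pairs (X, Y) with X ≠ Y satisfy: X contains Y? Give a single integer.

Checking all 110 ordered pairs for relation 'contains'; matching pairs in alphabetical order:
(J, E): J contains E ✓
(J, Q): J contains Q ✓
(K, R): K contains R ✓
(Q, E): Q contains E ✓
(U, P): U contains P ✓
(U, S): U contains S ✓
(V, E): V contains E ✓
(V, J): V contains J ✓
(V, Q): V contains Q ✓
(W, K): W contains K ✓
(W, P): W contains P ✓
(W, R): W contains R ✓
(W, S): W contains S ✓
Count: 13.

13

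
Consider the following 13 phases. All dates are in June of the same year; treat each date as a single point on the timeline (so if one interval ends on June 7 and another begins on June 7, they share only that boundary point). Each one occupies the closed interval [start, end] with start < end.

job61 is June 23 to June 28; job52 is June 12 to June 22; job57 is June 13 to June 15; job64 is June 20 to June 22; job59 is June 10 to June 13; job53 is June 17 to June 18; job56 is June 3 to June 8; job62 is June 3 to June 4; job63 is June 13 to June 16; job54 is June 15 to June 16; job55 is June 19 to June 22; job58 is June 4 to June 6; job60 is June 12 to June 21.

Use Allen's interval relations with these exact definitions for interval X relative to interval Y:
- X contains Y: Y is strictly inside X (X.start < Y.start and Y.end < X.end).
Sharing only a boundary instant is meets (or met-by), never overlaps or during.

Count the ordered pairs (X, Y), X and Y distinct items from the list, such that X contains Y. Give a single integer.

9

Checking all 156 ordered pairs for relation 'contains'; matching pairs in alphabetical order:
(job52, job53): job52 contains job53 ✓
(job52, job54): job52 contains job54 ✓
(job52, job57): job52 contains job57 ✓
(job52, job63): job52 contains job63 ✓
(job56, job58): job56 contains job58 ✓
(job60, job53): job60 contains job53 ✓
(job60, job54): job60 contains job54 ✓
(job60, job57): job60 contains job57 ✓
(job60, job63): job60 contains job63 ✓
Count: 9.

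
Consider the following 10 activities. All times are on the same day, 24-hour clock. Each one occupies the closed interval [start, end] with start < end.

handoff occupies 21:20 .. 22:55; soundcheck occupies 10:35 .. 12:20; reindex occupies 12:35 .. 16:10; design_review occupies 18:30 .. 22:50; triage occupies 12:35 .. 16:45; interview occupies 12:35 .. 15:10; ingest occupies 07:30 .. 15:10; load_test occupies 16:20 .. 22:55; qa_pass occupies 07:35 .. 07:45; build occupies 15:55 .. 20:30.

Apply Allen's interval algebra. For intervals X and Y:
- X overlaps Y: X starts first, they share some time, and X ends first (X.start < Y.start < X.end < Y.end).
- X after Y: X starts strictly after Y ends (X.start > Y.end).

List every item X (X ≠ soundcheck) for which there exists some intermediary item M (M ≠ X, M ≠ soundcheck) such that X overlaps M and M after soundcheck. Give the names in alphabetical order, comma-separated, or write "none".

Target soundcheck = [10:35, 12:20].
Intermediaries M with M after soundcheck: build, design_review, handoff, interview, load_test, reindex, triage.
Via build — items with X overlaps build: reindex, triage.
Via design_review — items with X overlaps design_review: build.
Via handoff — items with X overlaps handoff: design_review.
Via interview — items with X overlaps interview: none.
Via load_test — items with X overlaps load_test: build, triage.
Via reindex — items with X overlaps reindex: ingest.
Via triage — items with X overlaps triage: ingest.
Union: build, design_review, ingest, reindex, triage.

build, design_review, ingest, reindex, triage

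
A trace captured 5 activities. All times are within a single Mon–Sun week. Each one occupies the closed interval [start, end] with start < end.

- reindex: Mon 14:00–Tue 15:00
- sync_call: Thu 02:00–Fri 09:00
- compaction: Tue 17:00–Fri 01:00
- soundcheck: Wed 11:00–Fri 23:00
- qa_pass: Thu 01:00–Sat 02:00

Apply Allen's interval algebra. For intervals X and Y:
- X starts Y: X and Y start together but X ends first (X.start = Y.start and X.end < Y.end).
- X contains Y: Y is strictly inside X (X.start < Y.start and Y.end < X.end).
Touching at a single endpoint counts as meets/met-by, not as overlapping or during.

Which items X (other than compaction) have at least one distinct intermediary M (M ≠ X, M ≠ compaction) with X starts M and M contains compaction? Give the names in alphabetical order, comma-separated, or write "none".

Target compaction = [Tue 17:00, Fri 01:00].
Intermediaries M with M contains compaction: none.
Union: none.

none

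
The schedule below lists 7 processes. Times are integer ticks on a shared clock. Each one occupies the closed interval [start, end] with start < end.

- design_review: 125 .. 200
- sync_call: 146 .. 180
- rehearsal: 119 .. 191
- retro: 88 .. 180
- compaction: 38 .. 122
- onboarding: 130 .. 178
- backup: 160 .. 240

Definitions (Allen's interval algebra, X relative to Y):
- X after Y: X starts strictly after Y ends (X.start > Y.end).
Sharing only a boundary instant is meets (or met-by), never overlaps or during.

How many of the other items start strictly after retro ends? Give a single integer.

0

Target retro = [88, 180].
backup [160, 240] → overlapped-by → no.
compaction [38, 122] → overlaps → no.
design_review [125, 200] → overlapped-by → no.
onboarding [130, 178] → during → no.
rehearsal [119, 191] → overlapped-by → no.
sync_call [146, 180] → finishes → no.
Total: 0.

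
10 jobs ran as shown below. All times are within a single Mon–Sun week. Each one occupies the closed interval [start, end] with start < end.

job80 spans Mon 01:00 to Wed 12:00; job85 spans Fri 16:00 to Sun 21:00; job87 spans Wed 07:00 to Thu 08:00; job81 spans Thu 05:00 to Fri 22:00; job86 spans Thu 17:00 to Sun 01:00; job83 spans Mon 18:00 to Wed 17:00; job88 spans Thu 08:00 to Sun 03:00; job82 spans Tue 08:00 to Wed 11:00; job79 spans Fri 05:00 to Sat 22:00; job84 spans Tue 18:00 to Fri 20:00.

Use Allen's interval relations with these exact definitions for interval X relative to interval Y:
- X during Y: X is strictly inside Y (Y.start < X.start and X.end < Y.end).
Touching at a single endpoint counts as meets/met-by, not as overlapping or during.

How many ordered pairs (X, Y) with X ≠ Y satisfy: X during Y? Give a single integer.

6

Checking all 90 ordered pairs for relation 'during'; matching pairs in alphabetical order:
(job79, job86): job79 during job86 ✓
(job79, job88): job79 during job88 ✓
(job82, job80): job82 during job80 ✓
(job82, job83): job82 during job83 ✓
(job86, job88): job86 during job88 ✓
(job87, job84): job87 during job84 ✓
Count: 6.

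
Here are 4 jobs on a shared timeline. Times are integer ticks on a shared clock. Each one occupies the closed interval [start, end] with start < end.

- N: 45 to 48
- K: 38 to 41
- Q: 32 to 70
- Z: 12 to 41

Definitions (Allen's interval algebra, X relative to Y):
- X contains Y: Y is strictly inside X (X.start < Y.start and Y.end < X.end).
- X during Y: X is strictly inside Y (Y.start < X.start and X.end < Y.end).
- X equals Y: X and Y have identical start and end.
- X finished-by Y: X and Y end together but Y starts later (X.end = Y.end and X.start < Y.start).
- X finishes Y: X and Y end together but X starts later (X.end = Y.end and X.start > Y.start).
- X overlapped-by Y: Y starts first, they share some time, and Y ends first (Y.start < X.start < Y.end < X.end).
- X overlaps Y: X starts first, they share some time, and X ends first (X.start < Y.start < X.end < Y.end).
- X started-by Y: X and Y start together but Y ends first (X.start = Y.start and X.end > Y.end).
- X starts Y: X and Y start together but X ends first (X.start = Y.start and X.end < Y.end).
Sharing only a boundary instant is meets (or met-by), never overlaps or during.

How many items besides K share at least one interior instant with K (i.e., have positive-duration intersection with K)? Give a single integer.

Target K = [38, 41].
N [45, 48] → after → no.
Q [32, 70] → contains → counts.
Z [12, 41] → finished-by → counts.
Total: 2.

2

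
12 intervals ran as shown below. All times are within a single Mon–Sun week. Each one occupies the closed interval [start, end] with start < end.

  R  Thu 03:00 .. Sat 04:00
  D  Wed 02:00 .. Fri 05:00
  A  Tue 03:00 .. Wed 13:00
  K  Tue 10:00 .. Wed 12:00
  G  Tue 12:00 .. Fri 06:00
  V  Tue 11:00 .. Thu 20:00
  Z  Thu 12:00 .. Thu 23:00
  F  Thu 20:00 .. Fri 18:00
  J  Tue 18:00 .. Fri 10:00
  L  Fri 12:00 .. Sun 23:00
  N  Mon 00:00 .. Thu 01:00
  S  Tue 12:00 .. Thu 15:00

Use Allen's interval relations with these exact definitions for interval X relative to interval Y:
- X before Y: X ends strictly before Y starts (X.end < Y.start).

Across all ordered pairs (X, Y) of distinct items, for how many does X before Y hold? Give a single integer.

19

Checking all 132 ordered pairs for relation 'before'; matching pairs in alphabetical order:
(A, F): A before F ✓
(A, L): A before L ✓
(A, R): A before R ✓
(A, Z): A before Z ✓
(D, L): D before L ✓
(G, L): G before L ✓
(J, L): J before L ✓
(K, F): K before F ✓
(K, L): K before L ✓
(K, R): K before R ✓
(K, Z): K before Z ✓
(N, F): N before F ✓
(N, L): N before L ✓
(N, R): N before R ✓
(N, Z): N before Z ✓
(S, F): S before F ✓
(S, L): S before L ✓
(V, L): V before L ✓
(Z, L): Z before L ✓
Count: 19.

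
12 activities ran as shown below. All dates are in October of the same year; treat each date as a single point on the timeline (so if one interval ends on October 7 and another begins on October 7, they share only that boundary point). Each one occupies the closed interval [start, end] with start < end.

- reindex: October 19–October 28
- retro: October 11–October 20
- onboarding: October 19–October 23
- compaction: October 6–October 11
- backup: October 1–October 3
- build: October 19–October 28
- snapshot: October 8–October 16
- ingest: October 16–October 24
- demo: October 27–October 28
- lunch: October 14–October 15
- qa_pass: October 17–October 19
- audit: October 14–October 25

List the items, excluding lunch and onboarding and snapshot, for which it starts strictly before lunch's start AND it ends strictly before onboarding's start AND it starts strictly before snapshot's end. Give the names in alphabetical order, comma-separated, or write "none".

backup, compaction

Conditions: its start is strictly before lunch's start (X.start < October 14) AND its end is strictly before onboarding's start (X.end < October 19) AND its start is strictly before snapshot's end (X.start < October 16).
audit: start October 14 < October 14? ✗; end October 25 < October 19? ✗; start October 14 < October 16? ✓ → no.
backup: start October 1 < October 14? ✓; end October 3 < October 19? ✓; start October 1 < October 16? ✓ → yes.
build: start October 19 < October 14? ✗; end October 28 < October 19? ✗; start October 19 < October 16? ✗ → no.
compaction: start October 6 < October 14? ✓; end October 11 < October 19? ✓; start October 6 < October 16? ✓ → yes.
demo: start October 27 < October 14? ✗; end October 28 < October 19? ✗; start October 27 < October 16? ✗ → no.
ingest: start October 16 < October 14? ✗; end October 24 < October 19? ✗; start October 16 < October 16? ✗ → no.
qa_pass: start October 17 < October 14? ✗; end October 19 < October 19? ✗; start October 17 < October 16? ✗ → no.
reindex: start October 19 < October 14? ✗; end October 28 < October 19? ✗; start October 19 < October 16? ✗ → no.
retro: start October 11 < October 14? ✓; end October 20 < October 19? ✗; start October 11 < October 16? ✓ → no.
Result: backup, compaction.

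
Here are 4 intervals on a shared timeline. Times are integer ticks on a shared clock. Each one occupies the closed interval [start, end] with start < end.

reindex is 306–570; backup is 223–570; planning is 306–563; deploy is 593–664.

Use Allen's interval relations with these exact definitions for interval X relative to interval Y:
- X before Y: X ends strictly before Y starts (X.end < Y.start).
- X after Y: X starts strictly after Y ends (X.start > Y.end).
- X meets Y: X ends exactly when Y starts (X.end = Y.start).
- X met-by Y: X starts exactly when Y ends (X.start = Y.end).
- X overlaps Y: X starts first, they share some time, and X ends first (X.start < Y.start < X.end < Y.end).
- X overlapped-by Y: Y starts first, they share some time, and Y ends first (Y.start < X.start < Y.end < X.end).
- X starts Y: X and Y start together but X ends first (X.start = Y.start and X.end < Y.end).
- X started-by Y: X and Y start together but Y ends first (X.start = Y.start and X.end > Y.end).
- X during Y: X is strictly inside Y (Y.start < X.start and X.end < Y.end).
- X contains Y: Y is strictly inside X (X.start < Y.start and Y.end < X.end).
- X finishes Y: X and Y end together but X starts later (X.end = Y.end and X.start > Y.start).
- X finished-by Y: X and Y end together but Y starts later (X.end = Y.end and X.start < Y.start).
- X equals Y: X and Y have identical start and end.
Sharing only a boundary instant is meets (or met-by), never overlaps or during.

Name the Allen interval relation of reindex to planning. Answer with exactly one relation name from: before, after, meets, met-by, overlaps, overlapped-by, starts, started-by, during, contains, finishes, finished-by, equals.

started-by

reindex = [306, 570]; planning = [306, 563].
Compare endpoints: reindex.start = planning.start, reindex.start < planning.end, reindex.end > planning.start, reindex.end > planning.end.
That pattern is 'started-by'.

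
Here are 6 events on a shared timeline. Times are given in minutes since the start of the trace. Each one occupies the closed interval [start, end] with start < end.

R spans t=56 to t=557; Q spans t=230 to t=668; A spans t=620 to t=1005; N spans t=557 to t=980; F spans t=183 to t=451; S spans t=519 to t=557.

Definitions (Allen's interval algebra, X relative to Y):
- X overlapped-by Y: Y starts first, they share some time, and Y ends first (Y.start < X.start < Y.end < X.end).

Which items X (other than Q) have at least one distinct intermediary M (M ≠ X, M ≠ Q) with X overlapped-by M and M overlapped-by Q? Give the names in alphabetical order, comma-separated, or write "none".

Target Q = [t=230, t=668].
Intermediaries M with M overlapped-by Q: A, N.
Via A — items with X overlapped-by A: none.
Via N — items with X overlapped-by N: A.
Union: A.

A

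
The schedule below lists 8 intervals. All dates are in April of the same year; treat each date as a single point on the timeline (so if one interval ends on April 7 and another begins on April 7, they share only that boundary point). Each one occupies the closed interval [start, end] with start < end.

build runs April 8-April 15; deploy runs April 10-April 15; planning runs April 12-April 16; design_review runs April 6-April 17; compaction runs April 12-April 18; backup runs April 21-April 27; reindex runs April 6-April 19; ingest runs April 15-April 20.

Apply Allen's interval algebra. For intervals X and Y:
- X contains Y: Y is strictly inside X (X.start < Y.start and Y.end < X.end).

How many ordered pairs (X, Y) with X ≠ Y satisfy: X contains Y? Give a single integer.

Checking all 56 ordered pairs for relation 'contains'; matching pairs in alphabetical order:
(design_review, build): design_review contains build ✓
(design_review, deploy): design_review contains deploy ✓
(design_review, planning): design_review contains planning ✓
(reindex, build): reindex contains build ✓
(reindex, compaction): reindex contains compaction ✓
(reindex, deploy): reindex contains deploy ✓
(reindex, planning): reindex contains planning ✓
Count: 7.

7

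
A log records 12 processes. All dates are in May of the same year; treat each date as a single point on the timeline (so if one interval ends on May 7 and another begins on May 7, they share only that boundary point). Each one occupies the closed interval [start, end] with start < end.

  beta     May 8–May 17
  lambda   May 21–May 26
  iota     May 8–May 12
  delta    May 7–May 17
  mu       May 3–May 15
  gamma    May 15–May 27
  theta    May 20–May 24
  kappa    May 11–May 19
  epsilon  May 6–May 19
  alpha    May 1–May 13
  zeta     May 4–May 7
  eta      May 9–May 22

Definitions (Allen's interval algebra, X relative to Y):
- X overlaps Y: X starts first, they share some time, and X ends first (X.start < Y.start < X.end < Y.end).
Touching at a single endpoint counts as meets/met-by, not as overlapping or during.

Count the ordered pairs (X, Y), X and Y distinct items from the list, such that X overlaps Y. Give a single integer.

27

Checking all 132 ordered pairs for relation 'overlaps'; matching pairs in alphabetical order:
(alpha, beta): alpha overlaps beta ✓
(alpha, delta): alpha overlaps delta ✓
(alpha, epsilon): alpha overlaps epsilon ✓
(alpha, eta): alpha overlaps eta ✓
(alpha, kappa): alpha overlaps kappa ✓
(alpha, mu): alpha overlaps mu ✓
(beta, eta): beta overlaps eta ✓
(beta, gamma): beta overlaps gamma ✓
(beta, kappa): beta overlaps kappa ✓
(delta, eta): delta overlaps eta ✓
(delta, gamma): delta overlaps gamma ✓
(delta, kappa): delta overlaps kappa ✓
(epsilon, eta): epsilon overlaps eta ✓
(epsilon, gamma): epsilon overlaps gamma ✓
(eta, gamma): eta overlaps gamma ✓
(eta, lambda): eta overlaps lambda ✓
(eta, theta): eta overlaps theta ✓
(iota, eta): iota overlaps eta ✓
(iota, kappa): iota overlaps kappa ✓
(kappa, gamma): kappa overlaps gamma ✓
(mu, beta): mu overlaps beta ✓
(mu, delta): mu overlaps delta ✓
(mu, epsilon): mu overlaps epsilon ✓
(mu, eta): mu overlaps eta ✓
... plus 3 further pairs not listed.
Count: 27.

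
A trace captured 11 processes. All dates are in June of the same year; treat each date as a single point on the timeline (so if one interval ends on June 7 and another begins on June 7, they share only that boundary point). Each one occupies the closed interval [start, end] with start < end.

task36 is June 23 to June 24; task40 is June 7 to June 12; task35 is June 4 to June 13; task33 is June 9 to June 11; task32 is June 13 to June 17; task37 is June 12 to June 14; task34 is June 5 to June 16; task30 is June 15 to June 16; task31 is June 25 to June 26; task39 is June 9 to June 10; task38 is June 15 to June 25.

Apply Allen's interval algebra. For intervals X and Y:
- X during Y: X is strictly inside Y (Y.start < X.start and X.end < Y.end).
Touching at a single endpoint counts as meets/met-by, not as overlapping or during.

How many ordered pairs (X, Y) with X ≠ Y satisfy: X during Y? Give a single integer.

11

Checking all 110 ordered pairs for relation 'during'; matching pairs in alphabetical order:
(task30, task32): task30 during task32 ✓
(task33, task34): task33 during task34 ✓
(task33, task35): task33 during task35 ✓
(task33, task40): task33 during task40 ✓
(task36, task38): task36 during task38 ✓
(task37, task34): task37 during task34 ✓
(task39, task34): task39 during task34 ✓
(task39, task35): task39 during task35 ✓
(task39, task40): task39 during task40 ✓
(task40, task34): task40 during task34 ✓
(task40, task35): task40 during task35 ✓
Count: 11.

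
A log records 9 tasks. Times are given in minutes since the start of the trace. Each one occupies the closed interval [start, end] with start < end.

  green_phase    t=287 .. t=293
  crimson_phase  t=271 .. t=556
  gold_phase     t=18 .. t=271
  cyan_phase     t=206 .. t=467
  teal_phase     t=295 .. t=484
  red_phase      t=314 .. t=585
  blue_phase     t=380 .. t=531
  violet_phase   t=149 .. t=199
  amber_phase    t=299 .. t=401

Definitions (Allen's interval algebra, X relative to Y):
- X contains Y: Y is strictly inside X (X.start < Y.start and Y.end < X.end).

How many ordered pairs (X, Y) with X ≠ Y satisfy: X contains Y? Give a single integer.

Checking all 72 ordered pairs for relation 'contains'; matching pairs in alphabetical order:
(crimson_phase, amber_phase): crimson_phase contains amber_phase ✓
(crimson_phase, blue_phase): crimson_phase contains blue_phase ✓
(crimson_phase, green_phase): crimson_phase contains green_phase ✓
(crimson_phase, teal_phase): crimson_phase contains teal_phase ✓
(cyan_phase, amber_phase): cyan_phase contains amber_phase ✓
(cyan_phase, green_phase): cyan_phase contains green_phase ✓
(gold_phase, violet_phase): gold_phase contains violet_phase ✓
(red_phase, blue_phase): red_phase contains blue_phase ✓
(teal_phase, amber_phase): teal_phase contains amber_phase ✓
Count: 9.

9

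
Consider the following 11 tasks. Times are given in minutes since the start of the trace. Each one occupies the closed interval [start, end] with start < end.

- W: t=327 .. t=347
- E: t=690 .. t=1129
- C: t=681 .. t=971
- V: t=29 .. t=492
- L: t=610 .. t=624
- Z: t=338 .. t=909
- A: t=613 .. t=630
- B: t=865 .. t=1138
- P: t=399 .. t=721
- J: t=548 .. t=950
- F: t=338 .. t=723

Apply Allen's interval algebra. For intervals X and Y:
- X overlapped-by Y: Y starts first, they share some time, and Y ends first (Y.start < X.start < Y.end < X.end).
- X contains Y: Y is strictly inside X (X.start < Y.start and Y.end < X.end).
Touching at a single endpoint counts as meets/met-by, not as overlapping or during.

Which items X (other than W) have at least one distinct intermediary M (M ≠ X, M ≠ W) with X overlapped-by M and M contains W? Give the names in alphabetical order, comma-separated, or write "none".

Target W = [t=327, t=347].
Intermediaries M with M contains W: V.
Via V — items with X overlapped-by V: F, P, Z.
Union: F, P, Z.

F, P, Z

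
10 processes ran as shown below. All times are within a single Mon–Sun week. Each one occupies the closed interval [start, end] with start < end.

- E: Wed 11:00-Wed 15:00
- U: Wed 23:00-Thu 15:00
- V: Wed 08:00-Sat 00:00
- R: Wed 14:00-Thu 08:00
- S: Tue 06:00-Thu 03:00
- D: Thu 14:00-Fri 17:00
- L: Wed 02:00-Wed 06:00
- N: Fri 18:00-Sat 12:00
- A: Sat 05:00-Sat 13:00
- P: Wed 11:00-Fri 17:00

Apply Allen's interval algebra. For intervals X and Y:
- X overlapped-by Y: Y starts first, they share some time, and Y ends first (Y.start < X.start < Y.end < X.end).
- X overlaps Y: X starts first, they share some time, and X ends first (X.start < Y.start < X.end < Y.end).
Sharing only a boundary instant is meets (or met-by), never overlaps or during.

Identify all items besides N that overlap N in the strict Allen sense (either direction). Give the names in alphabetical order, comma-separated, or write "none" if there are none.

Target N = [Fri 18:00, Sat 12:00].
A [Sat 05:00, Sat 13:00] → overlapped-by → yes.
D [Thu 14:00, Fri 17:00] → before → no.
E [Wed 11:00, Wed 15:00] → before → no.
L [Wed 02:00, Wed 06:00] → before → no.
P [Wed 11:00, Fri 17:00] → before → no.
R [Wed 14:00, Thu 08:00] → before → no.
S [Tue 06:00, Thu 03:00] → before → no.
U [Wed 23:00, Thu 15:00] → before → no.
V [Wed 08:00, Sat 00:00] → overlaps → yes.
Result: A, V.

A, V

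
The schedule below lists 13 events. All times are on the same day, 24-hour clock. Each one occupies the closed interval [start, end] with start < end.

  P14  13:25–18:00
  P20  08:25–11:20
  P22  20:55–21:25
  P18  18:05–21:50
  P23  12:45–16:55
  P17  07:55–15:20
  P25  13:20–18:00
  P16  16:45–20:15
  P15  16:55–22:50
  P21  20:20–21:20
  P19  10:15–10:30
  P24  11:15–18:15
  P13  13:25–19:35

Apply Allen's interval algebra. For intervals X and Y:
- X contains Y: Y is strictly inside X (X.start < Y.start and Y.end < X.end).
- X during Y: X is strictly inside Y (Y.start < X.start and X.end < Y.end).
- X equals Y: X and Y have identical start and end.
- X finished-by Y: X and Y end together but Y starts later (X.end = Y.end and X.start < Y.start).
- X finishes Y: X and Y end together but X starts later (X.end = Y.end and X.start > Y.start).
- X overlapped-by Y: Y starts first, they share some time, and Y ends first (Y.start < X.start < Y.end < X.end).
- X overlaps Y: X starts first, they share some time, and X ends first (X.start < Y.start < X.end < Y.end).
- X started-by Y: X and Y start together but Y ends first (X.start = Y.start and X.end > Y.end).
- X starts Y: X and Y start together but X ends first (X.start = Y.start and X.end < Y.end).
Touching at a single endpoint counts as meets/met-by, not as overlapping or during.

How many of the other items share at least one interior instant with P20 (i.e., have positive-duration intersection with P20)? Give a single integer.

Target P20 = [08:25, 11:20].
P13 [13:25, 19:35] → after → no.
P14 [13:25, 18:00] → after → no.
P15 [16:55, 22:50] → after → no.
P16 [16:45, 20:15] → after → no.
P17 [07:55, 15:20] → contains → counts.
P18 [18:05, 21:50] → after → no.
P19 [10:15, 10:30] → during → counts.
P21 [20:20, 21:20] → after → no.
P22 [20:55, 21:25] → after → no.
P23 [12:45, 16:55] → after → no.
P24 [11:15, 18:15] → overlapped-by → counts.
P25 [13:20, 18:00] → after → no.
Total: 3.

3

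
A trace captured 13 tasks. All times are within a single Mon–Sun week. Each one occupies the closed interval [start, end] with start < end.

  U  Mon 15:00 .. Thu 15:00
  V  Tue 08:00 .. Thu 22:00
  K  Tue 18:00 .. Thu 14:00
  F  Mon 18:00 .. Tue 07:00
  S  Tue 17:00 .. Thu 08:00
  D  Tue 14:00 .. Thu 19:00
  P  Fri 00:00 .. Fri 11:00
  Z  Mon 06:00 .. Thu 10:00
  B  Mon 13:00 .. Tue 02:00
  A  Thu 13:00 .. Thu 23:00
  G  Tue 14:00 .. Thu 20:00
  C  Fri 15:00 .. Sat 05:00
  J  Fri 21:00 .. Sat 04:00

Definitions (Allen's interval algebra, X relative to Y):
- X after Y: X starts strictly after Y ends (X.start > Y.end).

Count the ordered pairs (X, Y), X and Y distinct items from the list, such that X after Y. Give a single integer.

Checking all 156 ordered pairs for relation 'after'; matching pairs in alphabetical order:
(A, B): A after B ✓
(A, F): A after F ✓
(A, S): A after S ✓
(A, Z): A after Z ✓
(C, A): C after A ✓
(C, B): C after B ✓
(C, D): C after D ✓
(C, F): C after F ✓
(C, G): C after G ✓
(C, K): C after K ✓
(C, P): C after P ✓
(C, S): C after S ✓
(C, U): C after U ✓
(C, V): C after V ✓
(C, Z): C after Z ✓
(D, B): D after B ✓
(D, F): D after F ✓
(G, B): G after B ✓
(G, F): G after F ✓
(J, A): J after A ✓
(J, B): J after B ✓
(J, D): J after D ✓
(J, F): J after F ✓
(J, G): J after G ✓
... plus 22 further pairs not listed.
Count: 46.

46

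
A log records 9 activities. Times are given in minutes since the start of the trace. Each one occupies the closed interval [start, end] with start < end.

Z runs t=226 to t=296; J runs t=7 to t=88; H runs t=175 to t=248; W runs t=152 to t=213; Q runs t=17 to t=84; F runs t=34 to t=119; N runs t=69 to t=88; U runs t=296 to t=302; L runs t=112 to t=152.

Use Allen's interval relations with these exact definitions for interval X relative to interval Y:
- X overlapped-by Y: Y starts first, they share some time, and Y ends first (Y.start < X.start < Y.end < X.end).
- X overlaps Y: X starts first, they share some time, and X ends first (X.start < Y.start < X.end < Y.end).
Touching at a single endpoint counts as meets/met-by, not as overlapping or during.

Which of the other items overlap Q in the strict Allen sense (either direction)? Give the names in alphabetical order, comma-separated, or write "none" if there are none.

Target Q = [t=17, t=84].
F [t=34, t=119] → overlapped-by → yes.
H [t=175, t=248] → after → no.
J [t=7, t=88] → contains → no.
L [t=112, t=152] → after → no.
N [t=69, t=88] → overlapped-by → yes.
U [t=296, t=302] → after → no.
W [t=152, t=213] → after → no.
Z [t=226, t=296] → after → no.
Result: F, N.

F, N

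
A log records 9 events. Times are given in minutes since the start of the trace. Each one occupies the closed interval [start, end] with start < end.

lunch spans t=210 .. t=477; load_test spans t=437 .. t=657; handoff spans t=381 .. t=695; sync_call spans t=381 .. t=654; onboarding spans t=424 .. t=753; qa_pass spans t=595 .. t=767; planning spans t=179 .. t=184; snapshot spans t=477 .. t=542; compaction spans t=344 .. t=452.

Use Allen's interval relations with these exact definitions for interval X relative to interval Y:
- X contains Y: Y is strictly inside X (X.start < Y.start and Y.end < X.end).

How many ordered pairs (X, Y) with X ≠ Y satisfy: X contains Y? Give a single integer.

Checking all 72 ordered pairs for relation 'contains'; matching pairs in alphabetical order:
(handoff, load_test): handoff contains load_test ✓
(handoff, snapshot): handoff contains snapshot ✓
(load_test, snapshot): load_test contains snapshot ✓
(lunch, compaction): lunch contains compaction ✓
(onboarding, load_test): onboarding contains load_test ✓
(onboarding, snapshot): onboarding contains snapshot ✓
(sync_call, snapshot): sync_call contains snapshot ✓
Count: 7.

7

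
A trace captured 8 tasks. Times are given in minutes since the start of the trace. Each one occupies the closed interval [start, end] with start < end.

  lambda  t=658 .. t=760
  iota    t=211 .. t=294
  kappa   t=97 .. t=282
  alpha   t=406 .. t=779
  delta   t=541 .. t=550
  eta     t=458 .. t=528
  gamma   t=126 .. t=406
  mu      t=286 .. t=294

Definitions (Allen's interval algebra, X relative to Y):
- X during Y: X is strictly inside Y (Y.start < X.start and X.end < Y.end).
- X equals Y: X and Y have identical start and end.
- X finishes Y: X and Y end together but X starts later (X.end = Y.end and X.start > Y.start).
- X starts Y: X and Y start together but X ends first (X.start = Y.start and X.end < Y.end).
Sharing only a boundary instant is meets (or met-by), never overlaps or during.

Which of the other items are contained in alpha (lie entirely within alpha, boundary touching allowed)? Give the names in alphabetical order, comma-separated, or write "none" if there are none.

delta, eta, lambda

Target alpha = [t=406, t=779].
delta [t=541, t=550] → during → yes.
eta [t=458, t=528] → during → yes.
gamma [t=126, t=406] → meets → no.
iota [t=211, t=294] → before → no.
kappa [t=97, t=282] → before → no.
lambda [t=658, t=760] → during → yes.
mu [t=286, t=294] → before → no.
Result: delta, eta, lambda.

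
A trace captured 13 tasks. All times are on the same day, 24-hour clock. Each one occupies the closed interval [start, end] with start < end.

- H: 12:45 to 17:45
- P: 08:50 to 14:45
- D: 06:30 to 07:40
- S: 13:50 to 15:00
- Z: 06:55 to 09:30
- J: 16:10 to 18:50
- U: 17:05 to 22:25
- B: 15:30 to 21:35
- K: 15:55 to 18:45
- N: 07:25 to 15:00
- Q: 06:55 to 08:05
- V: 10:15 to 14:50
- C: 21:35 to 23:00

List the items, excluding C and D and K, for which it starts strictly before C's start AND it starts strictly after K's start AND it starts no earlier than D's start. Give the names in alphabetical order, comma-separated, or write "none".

J, U

Conditions: its start is strictly before C's start (X.start < 21:35) AND its start is strictly after K's start (X.start > 15:55) AND its start is no earlier than D's start (X.start >= 06:30).
B: start 15:30 < 21:35? ✓; start 15:30 > 15:55? ✗; start 15:30 >= 06:30? ✓ → no.
H: start 12:45 < 21:35? ✓; start 12:45 > 15:55? ✗; start 12:45 >= 06:30? ✓ → no.
J: start 16:10 < 21:35? ✓; start 16:10 > 15:55? ✓; start 16:10 >= 06:30? ✓ → yes.
N: start 07:25 < 21:35? ✓; start 07:25 > 15:55? ✗; start 07:25 >= 06:30? ✓ → no.
P: start 08:50 < 21:35? ✓; start 08:50 > 15:55? ✗; start 08:50 >= 06:30? ✓ → no.
Q: start 06:55 < 21:35? ✓; start 06:55 > 15:55? ✗; start 06:55 >= 06:30? ✓ → no.
S: start 13:50 < 21:35? ✓; start 13:50 > 15:55? ✗; start 13:50 >= 06:30? ✓ → no.
U: start 17:05 < 21:35? ✓; start 17:05 > 15:55? ✓; start 17:05 >= 06:30? ✓ → yes.
V: start 10:15 < 21:35? ✓; start 10:15 > 15:55? ✗; start 10:15 >= 06:30? ✓ → no.
Z: start 06:55 < 21:35? ✓; start 06:55 > 15:55? ✗; start 06:55 >= 06:30? ✓ → no.
Result: J, U.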